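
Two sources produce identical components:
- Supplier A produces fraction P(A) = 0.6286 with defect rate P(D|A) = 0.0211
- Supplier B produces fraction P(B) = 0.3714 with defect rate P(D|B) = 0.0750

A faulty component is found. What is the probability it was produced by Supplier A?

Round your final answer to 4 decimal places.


Let A = from Supplier A, D = faulty

Given:
- P(A) = 0.6286, P(B) = 0.3714
- P(D|A) = 0.0211, P(D|B) = 0.0750

Step 1: Find P(D)
P(D) = P(D|A)P(A) + P(D|B)P(B)
     = 0.0211 × 0.6286 + 0.0750 × 0.3714
     = 0.01326346 + 0.02785500
     = 0.04111846

Step 2: Apply Bayes' theorem
P(A|D) = P(D|A)P(A) / P(D)
       = 0.01326346 / 0.04111846
       = 0.3226


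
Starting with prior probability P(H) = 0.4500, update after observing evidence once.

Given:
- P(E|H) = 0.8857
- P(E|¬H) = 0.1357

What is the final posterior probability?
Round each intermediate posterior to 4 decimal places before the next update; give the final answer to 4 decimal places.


Sequential Bayesian updating:

Initial prior: P(H) = 0.4500

Update 1:
  P(E) = 0.8857 × 0.4500 + 0.1357 × 0.5500 = 0.39856500 + 0.07463500 = 0.47320000
  P(H|E) = 0.39856500 / 0.47320000 = 0.8423

Final posterior: 0.8423


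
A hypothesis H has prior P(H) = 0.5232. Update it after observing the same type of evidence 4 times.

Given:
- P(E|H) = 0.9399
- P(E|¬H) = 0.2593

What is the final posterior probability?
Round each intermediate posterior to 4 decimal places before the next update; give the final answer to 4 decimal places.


Sequential Bayesian updating:

Initial prior: P(H) = 0.5232

Update 1:
  P(E) = 0.9399 × 0.5232 + 0.2593 × 0.4768 = 0.49175568 + 0.12363424 = 0.61538992
  P(H|E) = 0.49175568 / 0.61538992 = 0.7991

Update 2:
  P(E) = 0.9399 × 0.7991 + 0.2593 × 0.2009 = 0.75107409 + 0.05209337 = 0.80316746
  P(H|E) = 0.75107409 / 0.80316746 = 0.9351

Update 3:
  P(E) = 0.9399 × 0.9351 + 0.2593 × 0.0649 = 0.87890049 + 0.01682857 = 0.89572906
  P(H|E) = 0.87890049 / 0.89572906 = 0.9812

Update 4:
  P(E) = 0.9399 × 0.9812 + 0.2593 × 0.0188 = 0.92222988 + 0.00487484 = 0.92710472
  P(H|E) = 0.92222988 / 0.92710472 = 0.9947

Final posterior: 0.9947


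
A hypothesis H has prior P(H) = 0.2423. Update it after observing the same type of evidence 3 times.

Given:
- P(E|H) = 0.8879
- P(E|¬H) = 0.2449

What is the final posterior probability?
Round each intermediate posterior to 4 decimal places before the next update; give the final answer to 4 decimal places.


Sequential Bayesian updating:

Initial prior: P(H) = 0.2423

Update 1:
  P(E) = 0.8879 × 0.2423 + 0.2449 × 0.7577 = 0.21513817 + 0.18556073 = 0.40069890
  P(H|E) = 0.21513817 / 0.40069890 = 0.5369

Update 2:
  P(E) = 0.8879 × 0.5369 + 0.2449 × 0.4631 = 0.47671351 + 0.11341319 = 0.59012670
  P(H|E) = 0.47671351 / 0.59012670 = 0.8078

Update 3:
  P(E) = 0.8879 × 0.8078 + 0.2449 × 0.1922 = 0.71724562 + 0.04706978 = 0.76431540
  P(H|E) = 0.71724562 / 0.76431540 = 0.9384

Final posterior: 0.9384


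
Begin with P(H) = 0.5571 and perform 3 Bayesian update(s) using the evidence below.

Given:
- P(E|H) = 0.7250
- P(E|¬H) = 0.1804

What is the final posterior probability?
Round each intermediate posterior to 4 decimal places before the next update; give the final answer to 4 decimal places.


Sequential Bayesian updating:

Initial prior: P(H) = 0.5571

Update 1:
  P(E) = 0.7250 × 0.5571 + 0.1804 × 0.4429 = 0.40389750 + 0.07989916 = 0.48379666
  P(H|E) = 0.40389750 / 0.48379666 = 0.8348

Update 2:
  P(E) = 0.7250 × 0.8348 + 0.1804 × 0.1652 = 0.60523000 + 0.02980208 = 0.63503208
  P(H|E) = 0.60523000 / 0.63503208 = 0.9531

Update 3:
  P(E) = 0.7250 × 0.9531 + 0.1804 × 0.0469 = 0.69099750 + 0.00846076 = 0.69945826
  P(H|E) = 0.69099750 / 0.69945826 = 0.9879

Final posterior: 0.9879


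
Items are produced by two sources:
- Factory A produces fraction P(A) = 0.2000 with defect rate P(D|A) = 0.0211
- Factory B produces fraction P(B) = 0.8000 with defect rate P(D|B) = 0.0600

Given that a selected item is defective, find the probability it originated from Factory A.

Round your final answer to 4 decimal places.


Let A = from Factory A, D = defective

Given:
- P(A) = 0.2000, P(B) = 0.8000
- P(D|A) = 0.0211, P(D|B) = 0.0600

Step 1: Find P(D)
P(D) = P(D|A)P(A) + P(D|B)P(B)
     = 0.0211 × 0.2000 + 0.0600 × 0.8000
     = 0.00422000 + 0.04800000
     = 0.05222000

Step 2: Apply Bayes' theorem
P(A|D) = P(D|A)P(A) / P(D)
       = 0.00422000 / 0.05222000
       = 0.0808


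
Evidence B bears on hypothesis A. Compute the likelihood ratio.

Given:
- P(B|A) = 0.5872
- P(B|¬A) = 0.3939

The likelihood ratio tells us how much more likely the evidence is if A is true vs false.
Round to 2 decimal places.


Likelihood Ratio (LR) = P(B|A) / P(B|¬A)

LR = 0.5872 / 0.3939
   = 1.49

The evidence is 1.49 times more likely if A is true than if A is false.
Because LR exceeds 1, B is evidence for A.


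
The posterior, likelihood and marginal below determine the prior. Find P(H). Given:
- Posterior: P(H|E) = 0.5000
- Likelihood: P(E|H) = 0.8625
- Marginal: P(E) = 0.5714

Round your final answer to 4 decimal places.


From Bayes' theorem: P(H|E) = P(E|H) × P(H) / P(E)

Rearranging for P(H):
P(H) = P(H|E) × P(E) / P(E|H)
     = 0.5000 × 0.5714 / 0.8625
     = 0.28570000 / 0.8625
     = 0.3312


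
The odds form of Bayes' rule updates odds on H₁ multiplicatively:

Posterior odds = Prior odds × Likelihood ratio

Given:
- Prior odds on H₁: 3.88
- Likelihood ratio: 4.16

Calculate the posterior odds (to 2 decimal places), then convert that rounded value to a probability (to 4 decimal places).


Step 1: Calculate posterior odds
Posterior odds = Prior odds × LR
               = 3.88 × 4.16
               = 16.14

Step 2: Convert to probability
P(H₁|E) = Posterior odds / (1 + Posterior odds)
       = 16.14 / (1 + 16.14)
       = 16.14 / 17.14
       = 0.9417

The evidence increased P(H₁) from 0.7951 to 0.9417.


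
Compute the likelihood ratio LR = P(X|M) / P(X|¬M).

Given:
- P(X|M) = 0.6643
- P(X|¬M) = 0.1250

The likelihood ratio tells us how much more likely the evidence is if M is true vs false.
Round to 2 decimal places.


Likelihood Ratio (LR) = P(X|M) / P(X|¬M)

LR = 0.6643 / 0.1250
   = 5.31

The evidence is 5.31 times more likely if M is true than if M is false.
LR > 1, so observing X raises the odds in favor of M.


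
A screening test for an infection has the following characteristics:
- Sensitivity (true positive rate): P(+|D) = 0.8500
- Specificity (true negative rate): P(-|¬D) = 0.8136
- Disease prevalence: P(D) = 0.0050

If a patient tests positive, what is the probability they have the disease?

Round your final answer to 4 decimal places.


Let D = has disease, + = positive test

Given:
- P(D) = 0.0050 (prevalence)
- P(+|D) = 0.8500 (sensitivity)
- P(-|¬D) = 0.8136 (specificity)
- P(+|¬D) = 0.1864 (false positive rate = 1 - specificity)

Step 1: Find P(+)
P(+) = P(+|D)P(D) + P(+|¬D)P(¬D)
     = 0.8500 × 0.0050 + 0.1864 × 0.9950
     = 0.00425000 + 0.18546800
     = 0.18971800

Step 2: Apply Bayes' theorem for P(D|+)
P(D|+) = P(+|D)P(D) / P(+)
       = 0.00425000 / 0.18971800
       = 0.0224


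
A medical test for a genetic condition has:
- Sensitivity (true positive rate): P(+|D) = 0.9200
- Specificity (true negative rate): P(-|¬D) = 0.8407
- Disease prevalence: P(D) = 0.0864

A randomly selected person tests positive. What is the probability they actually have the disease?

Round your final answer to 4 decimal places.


Let D = has disease, + = positive test

Given:
- P(D) = 0.0864 (prevalence)
- P(+|D) = 0.9200 (sensitivity)
- P(-|¬D) = 0.8407 (specificity)
- P(+|¬D) = 0.1593 (false positive rate = 1 - specificity)

Step 1: Find P(+)
P(+) = P(+|D)P(D) + P(+|¬D)P(¬D)
     = 0.9200 × 0.0864 + 0.1593 × 0.9136
     = 0.07948800 + 0.14553648
     = 0.22502448

Step 2: Apply Bayes' theorem for P(D|+)
P(D|+) = P(+|D)P(D) / P(+)
       = 0.07948800 / 0.22502448
       = 0.3532


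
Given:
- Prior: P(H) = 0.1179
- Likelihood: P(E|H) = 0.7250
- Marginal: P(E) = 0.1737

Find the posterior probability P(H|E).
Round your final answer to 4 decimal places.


Using Bayes' theorem:

P(H|E) = P(E|H) × P(H) / P(E)
       = 0.7250 × 0.1179 / 0.1737
       = 0.08547750 / 0.1737
       = 0.4921

The evidence strengthens our belief in H.
Prior: 0.1179 → Posterior: 0.4921


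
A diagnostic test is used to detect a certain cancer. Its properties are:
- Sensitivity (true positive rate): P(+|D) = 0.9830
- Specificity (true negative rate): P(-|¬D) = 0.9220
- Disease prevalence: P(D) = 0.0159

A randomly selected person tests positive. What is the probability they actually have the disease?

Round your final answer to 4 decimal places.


Let D = has disease, + = positive test

Given:
- P(D) = 0.0159 (prevalence)
- P(+|D) = 0.9830 (sensitivity)
- P(-|¬D) = 0.9220 (specificity)
- P(+|¬D) = 0.0780 (false positive rate = 1 - specificity)

Step 1: Find P(+)
P(+) = P(+|D)P(D) + P(+|¬D)P(¬D)
     = 0.9830 × 0.0159 + 0.0780 × 0.9841
     = 0.01562970 + 0.07675980
     = 0.09238950

Step 2: Apply Bayes' theorem for P(D|+)
P(D|+) = P(+|D)P(D) / P(+)
       = 0.01562970 / 0.09238950
       = 0.1692


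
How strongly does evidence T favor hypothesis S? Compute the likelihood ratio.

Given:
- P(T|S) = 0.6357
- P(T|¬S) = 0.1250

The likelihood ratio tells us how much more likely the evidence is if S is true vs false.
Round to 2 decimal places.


Likelihood Ratio (LR) = P(T|S) / P(T|¬S)

LR = 0.6357 / 0.1250
   = 5.09

The evidence is 5.09 times more likely if S is true than if S is false.
Since LR > 1, the evidence supports S over ¬S.


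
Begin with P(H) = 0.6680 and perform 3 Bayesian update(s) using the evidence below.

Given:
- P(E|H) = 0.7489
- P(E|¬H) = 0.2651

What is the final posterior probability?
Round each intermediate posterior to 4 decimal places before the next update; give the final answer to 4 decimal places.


Sequential Bayesian updating:

Initial prior: P(H) = 0.6680

Update 1:
  P(E) = 0.7489 × 0.6680 + 0.2651 × 0.3320 = 0.50026520 + 0.08801320 = 0.58827840
  P(H|E) = 0.50026520 / 0.58827840 = 0.8504

Update 2:
  P(E) = 0.7489 × 0.8504 + 0.2651 × 0.1496 = 0.63686456 + 0.03965896 = 0.67652352
  P(H|E) = 0.63686456 / 0.67652352 = 0.9414

Update 3:
  P(E) = 0.7489 × 0.9414 + 0.2651 × 0.0586 = 0.70501446 + 0.01553486 = 0.72054932
  P(H|E) = 0.70501446 / 0.72054932 = 0.9784

Final posterior: 0.9784


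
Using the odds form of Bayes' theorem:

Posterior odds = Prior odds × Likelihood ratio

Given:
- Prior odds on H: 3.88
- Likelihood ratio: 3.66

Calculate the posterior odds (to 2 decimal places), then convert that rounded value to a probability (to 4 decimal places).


Step 1: Calculate posterior odds
Posterior odds = Prior odds × LR
               = 3.88 × 3.66
               = 14.20

Step 2: Convert to probability
P(H|E) = Posterior odds / (1 + Posterior odds)
       = 14.20 / (1 + 14.20)
       = 14.20 / 15.20
       = 0.9342

The evidence increased P(H) from 0.7951 to 0.9342.


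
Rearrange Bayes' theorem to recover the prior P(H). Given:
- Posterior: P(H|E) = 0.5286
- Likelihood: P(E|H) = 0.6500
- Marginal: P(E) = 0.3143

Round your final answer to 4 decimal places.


From Bayes' theorem: P(H|E) = P(E|H) × P(H) / P(E)

Rearranging for P(H):
P(H) = P(H|E) × P(E) / P(E|H)
     = 0.5286 × 0.3143 / 0.6500
     = 0.16613898 / 0.6500
     = 0.2556


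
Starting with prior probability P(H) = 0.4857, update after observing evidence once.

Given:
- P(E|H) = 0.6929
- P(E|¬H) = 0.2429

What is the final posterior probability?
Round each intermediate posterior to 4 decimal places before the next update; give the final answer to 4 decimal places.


Sequential Bayesian updating:

Initial prior: P(H) = 0.4857

Update 1:
  P(E) = 0.6929 × 0.4857 + 0.2429 × 0.5143 = 0.33654153 + 0.12492347 = 0.46146500
  P(H|E) = 0.33654153 / 0.46146500 = 0.7293

Final posterior: 0.7293


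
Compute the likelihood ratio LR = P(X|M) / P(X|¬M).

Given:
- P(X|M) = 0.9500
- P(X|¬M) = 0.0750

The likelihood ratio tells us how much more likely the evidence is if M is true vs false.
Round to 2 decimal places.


Likelihood Ratio (LR) = P(X|M) / P(X|¬M)

LR = 0.9500 / 0.0750
   = 12.67

The evidence is 12.67 times more likely if M is true than if M is false.
LR > 1, so observing X raises the odds in favor of M.


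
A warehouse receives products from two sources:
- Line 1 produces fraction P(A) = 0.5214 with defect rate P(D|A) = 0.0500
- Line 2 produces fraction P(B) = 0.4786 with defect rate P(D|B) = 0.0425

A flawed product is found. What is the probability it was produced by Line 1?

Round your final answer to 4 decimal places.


Let A = from Line 1, D = flawed

Given:
- P(A) = 0.5214, P(B) = 0.4786
- P(D|A) = 0.0500, P(D|B) = 0.0425

Step 1: Find P(D)
P(D) = P(D|A)P(A) + P(D|B)P(B)
     = 0.0500 × 0.5214 + 0.0425 × 0.4786
     = 0.02607000 + 0.02034050
     = 0.04641050

Step 2: Apply Bayes' theorem
P(A|D) = P(D|A)P(A) / P(D)
       = 0.02607000 / 0.04641050
       = 0.5617


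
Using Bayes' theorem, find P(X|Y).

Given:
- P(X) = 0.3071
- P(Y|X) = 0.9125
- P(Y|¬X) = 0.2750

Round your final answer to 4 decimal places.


Bayes' theorem: P(X|Y) = P(Y|X) × P(X) / P(Y)

Step 1: Calculate P(Y) using law of total probability
P(Y) = P(Y|X)P(X) + P(Y|¬X)P(¬X)
     = 0.9125 × 0.3071 + 0.2750 × 0.6929
     = 0.28022875 + 0.19054750
     = 0.47077625

Step 2: Apply Bayes' theorem
P(X|Y) = P(Y|X) × P(X) / P(Y)
       = 0.28022875 / 0.47077625
       = 0.5952


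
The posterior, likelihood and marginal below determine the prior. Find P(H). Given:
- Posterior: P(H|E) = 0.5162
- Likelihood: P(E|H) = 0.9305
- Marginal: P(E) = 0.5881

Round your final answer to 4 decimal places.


From Bayes' theorem: P(H|E) = P(E|H) × P(H) / P(E)

Rearranging for P(H):
P(H) = P(H|E) × P(E) / P(E|H)
     = 0.5162 × 0.5881 / 0.9305
     = 0.30357722 / 0.9305
     = 0.3263


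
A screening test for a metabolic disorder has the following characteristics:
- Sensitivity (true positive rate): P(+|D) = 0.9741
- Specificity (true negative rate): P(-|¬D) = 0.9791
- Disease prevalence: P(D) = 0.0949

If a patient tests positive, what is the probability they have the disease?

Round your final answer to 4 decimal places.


Let D = has disease, + = positive test

Given:
- P(D) = 0.0949 (prevalence)
- P(+|D) = 0.9741 (sensitivity)
- P(-|¬D) = 0.9791 (specificity)
- P(+|¬D) = 0.0209 (false positive rate = 1 - specificity)

Step 1: Find P(+)
P(+) = P(+|D)P(D) + P(+|¬D)P(¬D)
     = 0.9741 × 0.0949 + 0.0209 × 0.9051
     = 0.09244209 + 0.01891659
     = 0.11135868

Step 2: Apply Bayes' theorem for P(D|+)
P(D|+) = P(+|D)P(D) / P(+)
       = 0.09244209 / 0.11135868
       = 0.8301


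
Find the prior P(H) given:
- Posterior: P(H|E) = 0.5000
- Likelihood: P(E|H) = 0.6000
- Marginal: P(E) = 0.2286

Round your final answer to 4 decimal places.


From Bayes' theorem: P(H|E) = P(E|H) × P(H) / P(E)

Rearranging for P(H):
P(H) = P(H|E) × P(E) / P(E|H)
     = 0.5000 × 0.2286 / 0.6000
     = 0.11430000 / 0.6000
     = 0.1905


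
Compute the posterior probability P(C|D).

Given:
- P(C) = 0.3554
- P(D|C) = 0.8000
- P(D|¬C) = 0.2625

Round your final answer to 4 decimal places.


Bayes' theorem: P(C|D) = P(D|C) × P(C) / P(D)

Step 1: Calculate P(D) using law of total probability
P(D) = P(D|C)P(C) + P(D|¬C)P(¬C)
     = 0.8000 × 0.3554 + 0.2625 × 0.6446
     = 0.28432000 + 0.16920750
     = 0.45352750

Step 2: Apply Bayes' theorem
P(C|D) = P(D|C) × P(C) / P(D)
       = 0.28432000 / 0.45352750
       = 0.6269


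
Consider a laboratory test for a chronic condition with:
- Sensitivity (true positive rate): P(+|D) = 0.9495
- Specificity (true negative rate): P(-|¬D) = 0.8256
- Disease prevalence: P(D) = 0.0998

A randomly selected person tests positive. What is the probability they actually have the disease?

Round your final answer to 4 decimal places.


Let D = has disease, + = positive test

Given:
- P(D) = 0.0998 (prevalence)
- P(+|D) = 0.9495 (sensitivity)
- P(-|¬D) = 0.8256 (specificity)
- P(+|¬D) = 0.1744 (false positive rate = 1 - specificity)

Step 1: Find P(+)
P(+) = P(+|D)P(D) + P(+|¬D)P(¬D)
     = 0.9495 × 0.0998 + 0.1744 × 0.9002
     = 0.09476010 + 0.15699488
     = 0.25175498

Step 2: Apply Bayes' theorem for P(D|+)
P(D|+) = P(+|D)P(D) / P(+)
       = 0.09476010 / 0.25175498
       = 0.3764


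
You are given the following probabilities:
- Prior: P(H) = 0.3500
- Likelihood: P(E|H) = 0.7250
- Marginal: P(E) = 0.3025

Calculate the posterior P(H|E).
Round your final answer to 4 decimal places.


Using Bayes' theorem:

P(H|E) = P(E|H) × P(H) / P(E)
       = 0.7250 × 0.3500 / 0.3025
       = 0.25375000 / 0.3025
       = 0.8388

The evidence strengthens our belief in H.
Prior: 0.3500 → Posterior: 0.8388


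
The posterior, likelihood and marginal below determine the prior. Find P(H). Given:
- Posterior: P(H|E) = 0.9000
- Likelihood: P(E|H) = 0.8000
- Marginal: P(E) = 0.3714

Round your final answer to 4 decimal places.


From Bayes' theorem: P(H|E) = P(E|H) × P(H) / P(E)

Rearranging for P(H):
P(H) = P(H|E) × P(E) / P(E|H)
     = 0.9000 × 0.3714 / 0.8000
     = 0.33426000 / 0.8000
     = 0.4178


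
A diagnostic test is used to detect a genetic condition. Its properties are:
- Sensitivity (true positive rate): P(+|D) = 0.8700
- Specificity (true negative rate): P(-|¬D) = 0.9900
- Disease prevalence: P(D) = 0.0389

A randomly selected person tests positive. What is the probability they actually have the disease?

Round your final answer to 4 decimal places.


Let D = has disease, + = positive test

Given:
- P(D) = 0.0389 (prevalence)
- P(+|D) = 0.8700 (sensitivity)
- P(-|¬D) = 0.9900 (specificity)
- P(+|¬D) = 0.0100 (false positive rate = 1 - specificity)

Step 1: Find P(+)
P(+) = P(+|D)P(D) + P(+|¬D)P(¬D)
     = 0.8700 × 0.0389 + 0.0100 × 0.9611
     = 0.03384300 + 0.00961100
     = 0.04345400

Step 2: Apply Bayes' theorem for P(D|+)
P(D|+) = P(+|D)P(D) / P(+)
       = 0.03384300 / 0.04345400
       = 0.7788


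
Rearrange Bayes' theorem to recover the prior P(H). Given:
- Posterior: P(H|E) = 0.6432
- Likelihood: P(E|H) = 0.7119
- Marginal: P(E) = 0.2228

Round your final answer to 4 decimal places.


From Bayes' theorem: P(H|E) = P(E|H) × P(H) / P(E)

Rearranging for P(H):
P(H) = P(H|E) × P(E) / P(E|H)
     = 0.6432 × 0.2228 / 0.7119
     = 0.14330496 / 0.7119
     = 0.2013


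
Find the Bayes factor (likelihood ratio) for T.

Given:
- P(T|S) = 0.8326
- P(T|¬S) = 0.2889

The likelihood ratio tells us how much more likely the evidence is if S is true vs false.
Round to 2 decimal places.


Likelihood Ratio (LR) = P(T|S) / P(T|¬S)

LR = 0.8326 / 0.2889
   = 2.88

The evidence is 2.88 times more likely if S is true than if S is false.
Because LR exceeds 1, T is evidence for S.


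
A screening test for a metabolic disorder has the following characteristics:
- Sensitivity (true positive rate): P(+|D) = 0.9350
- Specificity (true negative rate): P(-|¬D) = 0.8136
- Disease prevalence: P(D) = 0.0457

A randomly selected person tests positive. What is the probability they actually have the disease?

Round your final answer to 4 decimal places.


Let D = has disease, + = positive test

Given:
- P(D) = 0.0457 (prevalence)
- P(+|D) = 0.9350 (sensitivity)
- P(-|¬D) = 0.8136 (specificity)
- P(+|¬D) = 0.1864 (false positive rate = 1 - specificity)

Step 1: Find P(+)
P(+) = P(+|D)P(D) + P(+|¬D)P(¬D)
     = 0.9350 × 0.0457 + 0.1864 × 0.9543
     = 0.04272950 + 0.17788152
     = 0.22061102

Step 2: Apply Bayes' theorem for P(D|+)
P(D|+) = P(+|D)P(D) / P(+)
       = 0.04272950 / 0.22061102
       = 0.1937


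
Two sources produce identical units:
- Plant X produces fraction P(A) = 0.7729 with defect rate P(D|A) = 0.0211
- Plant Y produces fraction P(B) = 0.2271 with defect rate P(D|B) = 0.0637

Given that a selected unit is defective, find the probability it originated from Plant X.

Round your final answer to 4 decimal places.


Let A = from Plant X, D = defective

Given:
- P(A) = 0.7729, P(B) = 0.2271
- P(D|A) = 0.0211, P(D|B) = 0.0637

Step 1: Find P(D)
P(D) = P(D|A)P(A) + P(D|B)P(B)
     = 0.0211 × 0.7729 + 0.0637 × 0.2271
     = 0.01630819 + 0.01446627
     = 0.03077446

Step 2: Apply Bayes' theorem
P(A|D) = P(D|A)P(A) / P(D)
       = 0.01630819 / 0.03077446
       = 0.5299


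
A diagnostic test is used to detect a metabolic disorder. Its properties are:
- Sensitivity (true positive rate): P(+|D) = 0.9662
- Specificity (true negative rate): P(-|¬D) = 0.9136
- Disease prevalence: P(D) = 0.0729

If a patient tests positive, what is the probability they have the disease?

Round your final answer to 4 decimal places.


Let D = has disease, + = positive test

Given:
- P(D) = 0.0729 (prevalence)
- P(+|D) = 0.9662 (sensitivity)
- P(-|¬D) = 0.9136 (specificity)
- P(+|¬D) = 0.0864 (false positive rate = 1 - specificity)

Step 1: Find P(+)
P(+) = P(+|D)P(D) + P(+|¬D)P(¬D)
     = 0.9662 × 0.0729 + 0.0864 × 0.9271
     = 0.07043598 + 0.08010144
     = 0.15053742

Step 2: Apply Bayes' theorem for P(D|+)
P(D|+) = P(+|D)P(D) / P(+)
       = 0.07043598 / 0.15053742
       = 0.4679


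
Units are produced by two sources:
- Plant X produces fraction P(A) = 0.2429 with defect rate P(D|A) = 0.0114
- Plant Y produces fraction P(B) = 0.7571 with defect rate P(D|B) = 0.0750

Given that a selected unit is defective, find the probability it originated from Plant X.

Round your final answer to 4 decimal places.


Let A = from Plant X, D = defective

Given:
- P(A) = 0.2429, P(B) = 0.7571
- P(D|A) = 0.0114, P(D|B) = 0.0750

Step 1: Find P(D)
P(D) = P(D|A)P(A) + P(D|B)P(B)
     = 0.0114 × 0.2429 + 0.0750 × 0.7571
     = 0.00276906 + 0.05678250
     = 0.05955156

Step 2: Apply Bayes' theorem
P(A|D) = P(D|A)P(A) / P(D)
       = 0.00276906 / 0.05955156
       = 0.0465


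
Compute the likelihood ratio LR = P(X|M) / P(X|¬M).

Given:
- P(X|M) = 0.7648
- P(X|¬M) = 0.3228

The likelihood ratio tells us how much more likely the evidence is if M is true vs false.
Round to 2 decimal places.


Likelihood Ratio (LR) = P(X|M) / P(X|¬M)

LR = 0.7648 / 0.3228
   = 2.37

The evidence is 2.37 times more likely if M is true than if M is false.
LR > 1, so observing X raises the odds in favor of M.


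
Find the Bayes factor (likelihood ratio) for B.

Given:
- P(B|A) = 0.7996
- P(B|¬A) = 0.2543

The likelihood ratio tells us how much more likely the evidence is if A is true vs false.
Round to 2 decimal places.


Likelihood Ratio (LR) = P(B|A) / P(B|¬A)

LR = 0.7996 / 0.2543
   = 3.14

The evidence is 3.14 times more likely if A is true than if A is false.
LR > 1, so observing B raises the odds in favor of A.


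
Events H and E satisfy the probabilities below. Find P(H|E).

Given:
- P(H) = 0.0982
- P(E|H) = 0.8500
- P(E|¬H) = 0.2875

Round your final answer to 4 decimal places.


Bayes' theorem: P(H|E) = P(E|H) × P(H) / P(E)

Step 1: Calculate P(E) using law of total probability
P(E) = P(E|H)P(H) + P(E|¬H)P(¬H)
     = 0.8500 × 0.0982 + 0.2875 × 0.9018
     = 0.08347000 + 0.25926750
     = 0.34273750

Step 2: Apply Bayes' theorem
P(H|E) = P(E|H) × P(H) / P(E)
       = 0.08347000 / 0.34273750
       = 0.2435


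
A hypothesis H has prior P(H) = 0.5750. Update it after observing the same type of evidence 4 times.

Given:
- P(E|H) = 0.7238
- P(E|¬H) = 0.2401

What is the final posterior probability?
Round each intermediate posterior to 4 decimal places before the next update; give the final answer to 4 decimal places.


Sequential Bayesian updating:

Initial prior: P(H) = 0.5750

Update 1:
  P(E) = 0.7238 × 0.5750 + 0.2401 × 0.4250 = 0.41618500 + 0.10204250 = 0.51822750
  P(H|E) = 0.41618500 / 0.51822750 = 0.8031

Update 2:
  P(E) = 0.7238 × 0.8031 + 0.2401 × 0.1969 = 0.58128378 + 0.04727569 = 0.62855947
  P(H|E) = 0.58128378 / 0.62855947 = 0.9248

Update 3:
  P(E) = 0.7238 × 0.9248 + 0.2401 × 0.0752 = 0.66937024 + 0.01805552 = 0.68742576
  P(H|E) = 0.66937024 / 0.68742576 = 0.9737

Update 4:
  P(E) = 0.7238 × 0.9737 + 0.2401 × 0.0263 = 0.70476406 + 0.00631463 = 0.71107869
  P(H|E) = 0.70476406 / 0.71107869 = 0.9911

Final posterior: 0.9911


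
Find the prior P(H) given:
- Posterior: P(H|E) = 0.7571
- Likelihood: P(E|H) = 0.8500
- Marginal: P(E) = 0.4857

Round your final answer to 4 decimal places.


From Bayes' theorem: P(H|E) = P(E|H) × P(H) / P(E)

Rearranging for P(H):
P(H) = P(H|E) × P(E) / P(E|H)
     = 0.7571 × 0.4857 / 0.8500
     = 0.36772347 / 0.8500
     = 0.4326


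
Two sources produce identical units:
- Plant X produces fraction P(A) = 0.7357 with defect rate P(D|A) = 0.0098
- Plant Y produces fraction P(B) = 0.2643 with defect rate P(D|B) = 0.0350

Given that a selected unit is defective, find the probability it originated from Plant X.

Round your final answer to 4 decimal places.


Let A = from Plant X, D = defective

Given:
- P(A) = 0.7357, P(B) = 0.2643
- P(D|A) = 0.0098, P(D|B) = 0.0350

Step 1: Find P(D)
P(D) = P(D|A)P(A) + P(D|B)P(B)
     = 0.0098 × 0.7357 + 0.0350 × 0.2643
     = 0.00720986 + 0.00925050
     = 0.01646036

Step 2: Apply Bayes' theorem
P(A|D) = P(D|A)P(A) / P(D)
       = 0.00720986 / 0.01646036
       = 0.4380


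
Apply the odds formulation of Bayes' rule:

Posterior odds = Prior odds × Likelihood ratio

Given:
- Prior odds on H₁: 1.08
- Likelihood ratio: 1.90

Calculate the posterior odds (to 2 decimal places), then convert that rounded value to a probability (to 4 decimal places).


Step 1: Calculate posterior odds
Posterior odds = Prior odds × LR
               = 1.08 × 1.90
               = 2.05

Step 2: Convert to probability
P(H₁|E) = Posterior odds / (1 + Posterior odds)
       = 2.05 / (1 + 2.05)
       = 2.05 / 3.05
       = 0.6721

The evidence increased P(H₁) from 0.5192 to 0.6721.


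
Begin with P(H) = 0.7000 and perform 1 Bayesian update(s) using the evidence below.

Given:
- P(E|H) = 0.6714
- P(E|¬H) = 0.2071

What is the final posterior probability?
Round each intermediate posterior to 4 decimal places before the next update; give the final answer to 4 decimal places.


Sequential Bayesian updating:

Initial prior: P(H) = 0.7000

Update 1:
  P(E) = 0.6714 × 0.7000 + 0.2071 × 0.3000 = 0.46998000 + 0.06213000 = 0.53211000
  P(H|E) = 0.46998000 / 0.53211000 = 0.8832

Final posterior: 0.8832


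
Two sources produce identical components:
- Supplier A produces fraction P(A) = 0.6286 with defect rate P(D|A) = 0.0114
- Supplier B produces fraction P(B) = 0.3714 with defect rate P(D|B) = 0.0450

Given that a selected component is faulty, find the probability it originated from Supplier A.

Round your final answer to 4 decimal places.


Let A = from Supplier A, D = faulty

Given:
- P(A) = 0.6286, P(B) = 0.3714
- P(D|A) = 0.0114, P(D|B) = 0.0450

Step 1: Find P(D)
P(D) = P(D|A)P(A) + P(D|B)P(B)
     = 0.0114 × 0.6286 + 0.0450 × 0.3714
     = 0.00716604 + 0.01671300
     = 0.02387904

Step 2: Apply Bayes' theorem
P(A|D) = P(D|A)P(A) / P(D)
       = 0.00716604 / 0.02387904
       = 0.3001


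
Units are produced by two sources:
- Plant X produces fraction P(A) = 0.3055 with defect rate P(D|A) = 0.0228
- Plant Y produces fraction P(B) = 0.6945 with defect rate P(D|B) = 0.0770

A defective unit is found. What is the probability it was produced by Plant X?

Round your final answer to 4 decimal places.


Let A = from Plant X, D = defective

Given:
- P(A) = 0.3055, P(B) = 0.6945
- P(D|A) = 0.0228, P(D|B) = 0.0770

Step 1: Find P(D)
P(D) = P(D|A)P(A) + P(D|B)P(B)
     = 0.0228 × 0.3055 + 0.0770 × 0.6945
     = 0.00696540 + 0.05347650
     = 0.06044190

Step 2: Apply Bayes' theorem
P(A|D) = P(D|A)P(A) / P(D)
       = 0.00696540 / 0.06044190
       = 0.1152


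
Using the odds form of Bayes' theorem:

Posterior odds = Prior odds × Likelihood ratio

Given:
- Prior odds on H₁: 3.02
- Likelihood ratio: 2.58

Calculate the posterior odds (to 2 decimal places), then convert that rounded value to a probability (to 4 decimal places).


Step 1: Calculate posterior odds
Posterior odds = Prior odds × LR
               = 3.02 × 2.58
               = 7.79

Step 2: Convert to probability
P(H₁|E) = Posterior odds / (1 + Posterior odds)
       = 7.79 / (1 + 7.79)
       = 7.79 / 8.79
       = 0.8862

The evidence increased P(H₁) from 0.7512 to 0.8862.


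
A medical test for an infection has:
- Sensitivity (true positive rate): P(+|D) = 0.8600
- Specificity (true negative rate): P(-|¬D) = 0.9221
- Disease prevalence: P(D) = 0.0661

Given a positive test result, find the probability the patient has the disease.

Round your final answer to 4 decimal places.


Let D = has disease, + = positive test

Given:
- P(D) = 0.0661 (prevalence)
- P(+|D) = 0.8600 (sensitivity)
- P(-|¬D) = 0.9221 (specificity)
- P(+|¬D) = 0.0779 (false positive rate = 1 - specificity)

Step 1: Find P(+)
P(+) = P(+|D)P(D) + P(+|¬D)P(¬D)
     = 0.8600 × 0.0661 + 0.0779 × 0.9339
     = 0.05684600 + 0.07275081
     = 0.12959681

Step 2: Apply Bayes' theorem for P(D|+)
P(D|+) = P(+|D)P(D) / P(+)
       = 0.05684600 / 0.12959681
       = 0.4386


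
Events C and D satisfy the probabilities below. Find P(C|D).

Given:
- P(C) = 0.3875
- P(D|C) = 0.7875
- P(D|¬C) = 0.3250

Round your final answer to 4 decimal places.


Bayes' theorem: P(C|D) = P(D|C) × P(C) / P(D)

Step 1: Calculate P(D) using law of total probability
P(D) = P(D|C)P(C) + P(D|¬C)P(¬C)
     = 0.7875 × 0.3875 + 0.3250 × 0.6125
     = 0.30515625 + 0.19906250
     = 0.50421875

Step 2: Apply Bayes' theorem
P(C|D) = P(D|C) × P(C) / P(D)
       = 0.30515625 / 0.50421875
       = 0.6052


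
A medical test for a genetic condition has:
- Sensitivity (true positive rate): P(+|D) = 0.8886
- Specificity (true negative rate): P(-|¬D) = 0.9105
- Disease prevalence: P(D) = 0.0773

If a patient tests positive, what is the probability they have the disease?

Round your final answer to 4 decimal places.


Let D = has disease, + = positive test

Given:
- P(D) = 0.0773 (prevalence)
- P(+|D) = 0.8886 (sensitivity)
- P(-|¬D) = 0.9105 (specificity)
- P(+|¬D) = 0.0895 (false positive rate = 1 - specificity)

Step 1: Find P(+)
P(+) = P(+|D)P(D) + P(+|¬D)P(¬D)
     = 0.8886 × 0.0773 + 0.0895 × 0.9227
     = 0.06868878 + 0.08258165
     = 0.15127043

Step 2: Apply Bayes' theorem for P(D|+)
P(D|+) = P(+|D)P(D) / P(+)
       = 0.06868878 / 0.15127043
       = 0.4541


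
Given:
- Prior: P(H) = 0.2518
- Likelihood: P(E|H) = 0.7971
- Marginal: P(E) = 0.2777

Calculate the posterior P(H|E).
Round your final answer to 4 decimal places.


Using Bayes' theorem:

P(H|E) = P(E|H) × P(H) / P(E)
       = 0.7971 × 0.2518 / 0.2777
       = 0.20070978 / 0.2777
       = 0.7228

The evidence strengthens our belief in H.
Prior: 0.2518 → Posterior: 0.7228


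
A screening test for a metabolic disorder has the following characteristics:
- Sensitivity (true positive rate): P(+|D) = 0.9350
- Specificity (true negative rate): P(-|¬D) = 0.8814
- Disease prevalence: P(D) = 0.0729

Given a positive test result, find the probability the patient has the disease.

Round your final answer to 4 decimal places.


Let D = has disease, + = positive test

Given:
- P(D) = 0.0729 (prevalence)
- P(+|D) = 0.9350 (sensitivity)
- P(-|¬D) = 0.8814 (specificity)
- P(+|¬D) = 0.1186 (false positive rate = 1 - specificity)

Step 1: Find P(+)
P(+) = P(+|D)P(D) + P(+|¬D)P(¬D)
     = 0.9350 × 0.0729 + 0.1186 × 0.9271
     = 0.06816150 + 0.10995406
     = 0.17811556

Step 2: Apply Bayes' theorem for P(D|+)
P(D|+) = P(+|D)P(D) / P(+)
       = 0.06816150 / 0.17811556
       = 0.3827


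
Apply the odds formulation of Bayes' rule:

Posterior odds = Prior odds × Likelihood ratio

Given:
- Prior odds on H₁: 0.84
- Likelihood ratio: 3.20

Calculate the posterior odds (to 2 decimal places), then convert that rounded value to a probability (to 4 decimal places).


Step 1: Calculate posterior odds
Posterior odds = Prior odds × LR
               = 0.84 × 3.20
               = 2.69

Step 2: Convert to probability
P(H₁|E) = Posterior odds / (1 + Posterior odds)
       = 2.69 / (1 + 2.69)
       = 2.69 / 3.69
       = 0.7290

The evidence increased P(H₁) from 0.4565 to 0.7290.


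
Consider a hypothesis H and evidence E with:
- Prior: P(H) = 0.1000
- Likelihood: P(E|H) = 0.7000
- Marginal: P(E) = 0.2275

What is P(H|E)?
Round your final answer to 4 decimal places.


Using Bayes' theorem:

P(H|E) = P(E|H) × P(H) / P(E)
       = 0.7000 × 0.1000 / 0.2275
       = 0.07000000 / 0.2275
       = 0.3077

The evidence strengthens our belief in H.
Prior: 0.1000 → Posterior: 0.3077


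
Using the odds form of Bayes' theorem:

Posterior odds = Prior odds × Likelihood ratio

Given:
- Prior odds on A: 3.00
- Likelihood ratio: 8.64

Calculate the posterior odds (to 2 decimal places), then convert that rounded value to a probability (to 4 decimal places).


Step 1: Calculate posterior odds
Posterior odds = Prior odds × LR
               = 3.00 × 8.64
               = 25.92

Step 2: Convert to probability
P(A|E) = Posterior odds / (1 + Posterior odds)
       = 25.92 / (1 + 25.92)
       = 25.92 / 26.92
       = 0.9629

The evidence increased P(A) from 0.7500 to 0.9629.


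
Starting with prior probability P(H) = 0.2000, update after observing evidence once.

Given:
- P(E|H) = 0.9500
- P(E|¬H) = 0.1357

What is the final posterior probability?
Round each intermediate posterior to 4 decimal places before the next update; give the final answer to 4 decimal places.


Sequential Bayesian updating:

Initial prior: P(H) = 0.2000

Update 1:
  P(E) = 0.9500 × 0.2000 + 0.1357 × 0.8000 = 0.19000000 + 0.10856000 = 0.29856000
  P(H|E) = 0.19000000 / 0.29856000 = 0.6364

Final posterior: 0.6364


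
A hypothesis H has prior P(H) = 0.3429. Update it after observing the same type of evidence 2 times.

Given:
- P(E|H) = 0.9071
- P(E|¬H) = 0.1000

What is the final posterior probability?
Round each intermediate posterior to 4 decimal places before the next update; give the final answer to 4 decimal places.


Sequential Bayesian updating:

Initial prior: P(H) = 0.3429

Update 1:
  P(E) = 0.9071 × 0.3429 + 0.1000 × 0.6571 = 0.31104459 + 0.06571000 = 0.37675459
  P(H|E) = 0.31104459 / 0.37675459 = 0.8256

Update 2:
  P(E) = 0.9071 × 0.8256 + 0.1000 × 0.1744 = 0.74890176 + 0.01744000 = 0.76634176
  P(H|E) = 0.74890176 / 0.76634176 = 0.9772

Final posterior: 0.9772


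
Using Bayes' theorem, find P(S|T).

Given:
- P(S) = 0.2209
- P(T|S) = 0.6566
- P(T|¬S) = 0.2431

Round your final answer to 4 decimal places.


Bayes' theorem: P(S|T) = P(T|S) × P(S) / P(T)

Step 1: Calculate P(T) using law of total probability
P(T) = P(T|S)P(S) + P(T|¬S)P(¬S)
     = 0.6566 × 0.2209 + 0.2431 × 0.7791
     = 0.14504294 + 0.18939921
     = 0.33444215

Step 2: Apply Bayes' theorem
P(S|T) = P(T|S) × P(S) / P(T)
       = 0.14504294 / 0.33444215
       = 0.4337


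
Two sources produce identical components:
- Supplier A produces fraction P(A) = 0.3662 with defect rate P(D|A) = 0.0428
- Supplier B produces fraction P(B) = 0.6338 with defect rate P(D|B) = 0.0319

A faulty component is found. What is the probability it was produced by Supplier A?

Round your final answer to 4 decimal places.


Let A = from Supplier A, D = faulty

Given:
- P(A) = 0.3662, P(B) = 0.6338
- P(D|A) = 0.0428, P(D|B) = 0.0319

Step 1: Find P(D)
P(D) = P(D|A)P(A) + P(D|B)P(B)
     = 0.0428 × 0.3662 + 0.0319 × 0.6338
     = 0.01567336 + 0.02021822
     = 0.03589158

Step 2: Apply Bayes' theorem
P(A|D) = P(D|A)P(A) / P(D)
       = 0.01567336 / 0.03589158
       = 0.4367


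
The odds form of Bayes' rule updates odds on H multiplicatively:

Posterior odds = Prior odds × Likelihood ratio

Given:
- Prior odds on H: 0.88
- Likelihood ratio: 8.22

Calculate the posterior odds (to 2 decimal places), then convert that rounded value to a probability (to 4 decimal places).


Step 1: Calculate posterior odds
Posterior odds = Prior odds × LR
               = 0.88 × 8.22
               = 7.23

Step 2: Convert to probability
P(H|E) = Posterior odds / (1 + Posterior odds)
       = 7.23 / (1 + 7.23)
       = 7.23 / 8.23
       = 0.8785

The evidence increased P(H) from 0.4681 to 0.8785.


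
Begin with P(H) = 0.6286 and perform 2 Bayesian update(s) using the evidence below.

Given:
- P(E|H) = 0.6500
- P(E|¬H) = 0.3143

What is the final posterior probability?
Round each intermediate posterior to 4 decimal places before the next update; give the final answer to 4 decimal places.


Sequential Bayesian updating:

Initial prior: P(H) = 0.6286

Update 1:
  P(E) = 0.6500 × 0.6286 + 0.3143 × 0.3714 = 0.40859000 + 0.11673102 = 0.52532102
  P(H|E) = 0.40859000 / 0.52532102 = 0.7778

Update 2:
  P(E) = 0.6500 × 0.7778 + 0.3143 × 0.2222 = 0.50557000 + 0.06983746 = 0.57540746
  P(H|E) = 0.50557000 / 0.57540746 = 0.8786

Final posterior: 0.8786


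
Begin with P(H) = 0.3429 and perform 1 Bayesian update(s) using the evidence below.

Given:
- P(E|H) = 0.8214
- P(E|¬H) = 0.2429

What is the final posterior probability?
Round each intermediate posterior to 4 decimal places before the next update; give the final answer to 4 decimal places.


Sequential Bayesian updating:

Initial prior: P(H) = 0.3429

Update 1:
  P(E) = 0.8214 × 0.3429 + 0.2429 × 0.6571 = 0.28165806 + 0.15960959 = 0.44126765
  P(H|E) = 0.28165806 / 0.44126765 = 0.6383

Final posterior: 0.6383


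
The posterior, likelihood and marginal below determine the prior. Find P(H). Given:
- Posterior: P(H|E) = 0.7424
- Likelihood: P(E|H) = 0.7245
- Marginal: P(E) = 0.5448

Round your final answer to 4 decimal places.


From Bayes' theorem: P(H|E) = P(E|H) × P(H) / P(E)

Rearranging for P(H):
P(H) = P(H|E) × P(E) / P(E|H)
     = 0.7424 × 0.5448 / 0.7245
     = 0.40445952 / 0.7245
     = 0.5583


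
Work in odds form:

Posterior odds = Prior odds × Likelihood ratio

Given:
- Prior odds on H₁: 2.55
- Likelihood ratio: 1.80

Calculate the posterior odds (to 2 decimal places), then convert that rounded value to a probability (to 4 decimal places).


Step 1: Calculate posterior odds
Posterior odds = Prior odds × LR
               = 2.55 × 1.80
               = 4.59

Step 2: Convert to probability
P(H₁|E) = Posterior odds / (1 + Posterior odds)
       = 4.59 / (1 + 4.59)
       = 4.59 / 5.59
       = 0.8211

The evidence increased P(H₁) from 0.7183 to 0.8211.


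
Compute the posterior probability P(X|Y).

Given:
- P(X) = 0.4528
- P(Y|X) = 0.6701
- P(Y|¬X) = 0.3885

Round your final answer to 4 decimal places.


Bayes' theorem: P(X|Y) = P(Y|X) × P(X) / P(Y)

Step 1: Calculate P(Y) using law of total probability
P(Y) = P(Y|X)P(X) + P(Y|¬X)P(¬X)
     = 0.6701 × 0.4528 + 0.3885 × 0.5472
     = 0.30342128 + 0.21258720
     = 0.51600848

Step 2: Apply Bayes' theorem
P(X|Y) = P(Y|X) × P(X) / P(Y)
       = 0.30342128 / 0.51600848
       = 0.5880


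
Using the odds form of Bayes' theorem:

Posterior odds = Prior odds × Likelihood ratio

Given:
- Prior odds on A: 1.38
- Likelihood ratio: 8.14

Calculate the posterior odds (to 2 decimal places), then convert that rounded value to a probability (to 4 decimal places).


Step 1: Calculate posterior odds
Posterior odds = Prior odds × LR
               = 1.38 × 8.14
               = 11.23

Step 2: Convert to probability
P(A|E) = Posterior odds / (1 + Posterior odds)
       = 11.23 / (1 + 11.23)
       = 11.23 / 12.23
       = 0.9182

The evidence increased P(A) from 0.5798 to 0.9182.


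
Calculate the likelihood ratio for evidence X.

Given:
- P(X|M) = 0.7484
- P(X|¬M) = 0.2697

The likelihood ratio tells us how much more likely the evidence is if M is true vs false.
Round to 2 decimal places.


Likelihood Ratio (LR) = P(X|M) / P(X|¬M)

LR = 0.7484 / 0.2697
   = 2.77

The evidence is 2.77 times more likely if M is true than if M is false.
LR > 1, so observing X raises the odds in favor of M.


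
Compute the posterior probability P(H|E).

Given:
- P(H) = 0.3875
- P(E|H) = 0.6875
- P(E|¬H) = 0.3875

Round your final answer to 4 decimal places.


Bayes' theorem: P(H|E) = P(E|H) × P(H) / P(E)

Step 1: Calculate P(E) using law of total probability
P(E) = P(E|H)P(H) + P(E|¬H)P(¬H)
     = 0.6875 × 0.3875 + 0.3875 × 0.6125
     = 0.26640625 + 0.23734375
     = 0.50375000

Step 2: Apply Bayes' theorem
P(H|E) = P(E|H) × P(H) / P(E)
       = 0.26640625 / 0.50375000
       = 0.5288
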